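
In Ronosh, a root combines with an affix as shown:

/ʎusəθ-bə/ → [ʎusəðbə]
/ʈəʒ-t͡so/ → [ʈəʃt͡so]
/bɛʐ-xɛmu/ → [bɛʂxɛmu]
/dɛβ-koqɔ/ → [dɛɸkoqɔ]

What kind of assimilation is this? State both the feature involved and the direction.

Comparing underlying and surface forms, /θ/ → [ð] is the alternation; the neighbouring /b/ is constant.
/θ/ is voiceless while /b/ is voiced; the output [ð] is voiced, matching the trigger — so the feature that spreads is voicing.
Place and manner are unchanged, so the assimilation is partial, not total.
The other alternating forms pattern the same way: /ʒ/ → [ʃ] before /t͡s/ (voiced → voiceless, matching voiceless); /ʐ/ → [ʂ] before /x/ (voiced → voiceless, matching voiceless); /β/ → [ɸ] before /k/ (voiced → voiceless, matching voiceless) — only voicing changes, and always toward the following segment.
Since the segment that changes precedes the conditioning segment, the assimilation is regressive.

regressive voicing assimilation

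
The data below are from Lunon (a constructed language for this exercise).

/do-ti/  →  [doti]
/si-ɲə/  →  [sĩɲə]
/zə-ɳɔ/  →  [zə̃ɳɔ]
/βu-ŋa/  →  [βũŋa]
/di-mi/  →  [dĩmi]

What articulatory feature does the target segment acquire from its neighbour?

nasality

The vowel /i/ surfaces as nasalised [ĩ] next to the following nasal /ɲ/ — it has acquired the [+nasal] feature of its neighbour.
Likewise in the remaining data: /ə/ → [ə̃] before /ɳ/; /u/ → [ũ] before /ŋ/; /i/ → [ĩ] before /m/ — each time a vowel is nasalised next to a following nasal.
No change occurs in [doti] because the vowel at the boundary is adjacent to an oral consonant, not a nasal (/o/ next to /t/).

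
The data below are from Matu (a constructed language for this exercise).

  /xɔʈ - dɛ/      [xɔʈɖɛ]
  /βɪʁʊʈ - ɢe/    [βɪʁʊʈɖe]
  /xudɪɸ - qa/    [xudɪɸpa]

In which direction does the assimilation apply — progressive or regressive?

progressive

Underlying /d/ is realised as [ɖ] next to /ʈ/; /ʈ/ itself does not change.
The change alveolar → retroflex matches the place of the preceding /ʈ/, identifying this as place assimilation.
The same holds elsewhere in the data: /ɢ/ → [ɖ] after /ʈ/ (uvular → retroflex, matching retroflex); /q/ → [p] after /ɸ/ (uvular → bilabial, matching bilabial) — only place changes, and always toward the preceding segment.
Since the segment that changes follows the conditioning segment, the assimilation is progressive.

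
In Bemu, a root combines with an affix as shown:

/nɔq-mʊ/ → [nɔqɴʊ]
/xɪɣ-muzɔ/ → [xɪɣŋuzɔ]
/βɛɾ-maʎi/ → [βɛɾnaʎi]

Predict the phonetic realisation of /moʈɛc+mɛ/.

The data show progressive place assimilation: /m/ → [ɴ] after /q/; /m/ → [ŋ] after /ɣ/; /m/ → [n] after /ɾ/. In each pair only place changes, matching the preceding consonant, while manner and voice stay constant.
The rule targets /m/ (voiced bilabial nasal), which sits after the trigger /c/ (palatal).
The voiced palatal nasal is [ɲ], so /m/ → [ɲ].

[moʈɛcɲɛ]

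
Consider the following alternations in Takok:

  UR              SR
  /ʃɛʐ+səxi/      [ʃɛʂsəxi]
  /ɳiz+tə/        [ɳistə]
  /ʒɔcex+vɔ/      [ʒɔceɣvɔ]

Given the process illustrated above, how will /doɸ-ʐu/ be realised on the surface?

The data show regressive voicing assimilation: /ʐ/ → [ʂ] before /s/; /z/ → [s] before /t/; /x/ → [ɣ] before /v/. In each pair only voicing changes, matching the following consonant, while place and manner stay constant.
/ɸ/ is a voiceless bilabial fricative. The following trigger /ʐ/ is voiced, so /ɸ/ must become voiced as well.
Changing only its voicing to voiced gives [β] — the voiced bilabial fricative.

[doβʐu]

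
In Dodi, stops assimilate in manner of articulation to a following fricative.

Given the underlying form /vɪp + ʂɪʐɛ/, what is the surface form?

[vɪɸʂɪʐɛ]

The rule targets /p/ (voiceless bilabial stop), which sits before the trigger /ʂ/ (fricative).
A voiceless bilabial fricative is [ɸ], so the surface segment is [ɸ].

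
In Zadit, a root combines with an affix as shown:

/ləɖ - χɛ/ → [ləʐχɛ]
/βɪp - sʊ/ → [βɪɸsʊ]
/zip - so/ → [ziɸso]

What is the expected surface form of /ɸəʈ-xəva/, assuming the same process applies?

[ɸəʂxəva]

The data show regressive manner assimilation: /ɖ/ → [ʐ] before /χ/; /p/ → [ɸ] before /s/. In each pair only manner changes, matching the following consonant, while place and voice stay constant.
The rule targets /ʈ/ (voiceless retroflex stop), which sits before the trigger /x/ (fricative).
Changing only its manner to fricative gives [ʂ] — the voiceless retroflex fricative.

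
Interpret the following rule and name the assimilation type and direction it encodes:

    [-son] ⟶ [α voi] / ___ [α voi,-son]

regressive voicing assimilation

The rule copies [voi] from the environment onto the target, so the assimilating feature is voicing.
Since the environment is written after the underscore, the trigger follows the target; the direction is regressive.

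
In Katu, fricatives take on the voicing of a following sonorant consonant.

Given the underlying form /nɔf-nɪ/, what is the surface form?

[nɔvnɪ]

The rule targets /f/ (voiceless labiodental fricative), which sits before the trigger /n/ (voiced).
A voiced labiodental fricative is [v], so the surface segment is [v].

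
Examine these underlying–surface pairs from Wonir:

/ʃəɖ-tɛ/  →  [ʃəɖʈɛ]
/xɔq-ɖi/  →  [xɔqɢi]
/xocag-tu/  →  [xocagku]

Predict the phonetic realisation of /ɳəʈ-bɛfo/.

[ɳəʈɖɛfo]

The data show progressive place assimilation: /t/ → [ʈ] after /ɖ/; /ɖ/ → [ɢ] after /q/; /t/ → [k] after /g/. In each pair only place changes, matching the preceding consonant, while manner and voice stay constant.
The rule targets /b/ (voiced bilabial stop), which sits after the trigger /ʈ/ (retroflex).
A voiced retroflex stop is [ɖ], so the surface segment is [ɖ].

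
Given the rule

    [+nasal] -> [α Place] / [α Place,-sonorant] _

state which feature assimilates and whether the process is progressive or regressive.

progressive place assimilation

The shared variable α links the value of the place features (abbreviated [Place]) on the target to the same value on the neighbouring segment, so place is the feature that assimilates.
The conditioning segment sits to the left of the focus bar, meaning the trigger precedes the segment that changes — progressive assimilation.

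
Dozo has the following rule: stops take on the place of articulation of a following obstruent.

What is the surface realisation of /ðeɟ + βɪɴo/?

The rule targets /ɟ/ (voiced palatal stop), which sits before the trigger /β/ (bilabial).
The voiced bilabial stop is [b], so /ɟ/ → [b].

[ðebβɪɴo]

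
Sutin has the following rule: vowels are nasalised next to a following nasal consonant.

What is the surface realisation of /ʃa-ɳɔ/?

The vowel /a/ is adjacent to the following nasal /ɳ/, so it acquires [+nasal] and surfaces as [ã].

[ʃãɳɔ]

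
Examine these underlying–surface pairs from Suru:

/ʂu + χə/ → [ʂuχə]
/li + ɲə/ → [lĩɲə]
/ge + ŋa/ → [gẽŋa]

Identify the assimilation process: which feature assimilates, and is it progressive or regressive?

The vowel /i/ surfaces as nasalised [ĩ] next to the following nasal /ɲ/ — it has acquired the [+nasal] feature of its neighbour.
Likewise in the remaining data: /e/ → [ẽ] before /ŋ/ — each time a vowel is nasalised next to a following nasal.
No change occurs in [ʂuχə] because the vowel at the boundary is adjacent to an oral consonant, not a nasal (/u/ next to /χ/).
Because the conditioning nasal is to the right of the vowel that changes, the process is regressive (anticipatory).

regressive nasality assimilation (vowel nasalisation)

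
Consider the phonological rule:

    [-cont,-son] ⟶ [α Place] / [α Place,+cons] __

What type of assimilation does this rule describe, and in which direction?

progressive place assimilation

The shared variable α links the value of the place features (abbreviated [Place]) on the target to the same value on the neighbouring segment, so place is the feature that assimilates.
Since the environment is written before the underscore, the trigger precedes the target; the direction is progressive.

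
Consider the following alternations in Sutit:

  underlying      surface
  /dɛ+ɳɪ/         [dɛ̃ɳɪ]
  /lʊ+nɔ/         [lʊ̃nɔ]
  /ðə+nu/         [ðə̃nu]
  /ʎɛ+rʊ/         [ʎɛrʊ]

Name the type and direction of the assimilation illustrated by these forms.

The vowel /ɛ/ surfaces as nasalised [ɛ̃] next to the following nasal /ɳ/ — it has acquired the [+nasal] feature of its neighbour.
The other forms show the same pattern: /ʊ/ → [ʊ̃] before /n/; /ə/ → [ə̃] before /n/ — each time a vowel is nasalised next to a following nasal.
No change occurs in [ʎɛrʊ] because the vowel at the boundary is adjacent to an oral consonant, not a nasal (/ɛ/ next to /r/).
Because the conditioning nasal is to the right of the vowel that changes, the process is regressive (anticipatory).

regressive nasality assimilation (vowel nasalisation)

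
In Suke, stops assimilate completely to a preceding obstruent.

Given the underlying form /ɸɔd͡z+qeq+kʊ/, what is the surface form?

/q/ is the segment targeted by the rule; it sits immediately after /d͡z/, so it assimilates completely and surfaces as [d͡z].
At the second juncture, /k/ likewise becomes [q] adjacent to /q/.

[ɸɔd͡zd͡zeqqʊ]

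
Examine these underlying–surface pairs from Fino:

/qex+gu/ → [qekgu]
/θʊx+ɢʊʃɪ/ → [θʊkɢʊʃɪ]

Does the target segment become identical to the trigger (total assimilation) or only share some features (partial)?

partial assimilation

Underlying /x/ is realised as [k] next to /g/; /g/ itself does not change.
/x/ is a fricative while /g/ is a stop; the output [k] is a stop, matching the trigger — so the feature that spreads is manner.
Place and voice are unchanged, so the assimilation is partial, not total.
The same holds elsewhere in the data: /x/ → [k] before /ɢ/ (fricative → stop, matching a stop) — only manner changes, and always toward the following segment.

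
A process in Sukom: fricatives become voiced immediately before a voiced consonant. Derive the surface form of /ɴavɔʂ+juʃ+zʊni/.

[ɴavɔʐjuʒzʊni]

/ʂ/ is a voiceless retroflex fricative. The following trigger /j/ is voiced, so /ʂ/ must become voiced as well.
Changing only its voicing to voiced gives [ʐ] — the voiced retroflex fricative.
At the second juncture, /ʃ/ likewise becomes [ʒ] adjacent to /z/.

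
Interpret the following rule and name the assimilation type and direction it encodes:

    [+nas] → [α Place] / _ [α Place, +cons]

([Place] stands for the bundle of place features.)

regressive place assimilation

The shared variable α links the value of the place features (abbreviated [Place]) on the target to the same value on the neighbouring segment, so place is the feature that assimilates.
The conditioning segment sits to the right of the focus bar, meaning the trigger follows the segment that changes — regressive assimilation.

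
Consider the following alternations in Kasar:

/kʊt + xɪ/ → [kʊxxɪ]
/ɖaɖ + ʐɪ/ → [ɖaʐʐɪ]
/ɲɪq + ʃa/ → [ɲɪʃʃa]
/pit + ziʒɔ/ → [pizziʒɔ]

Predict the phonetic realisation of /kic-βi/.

[kiββi]

The data show regressive total assimilation (/t/ → [x] before /x/; /ɖ/ → [ʐ] before /ʐ/; /q/ → [ʃ] before /ʃ/; /t/ → [z] before /z/): in every case the target segment becomes identical to its following neighbour, copying more than a single feature.
/c/ is the segment targeted by the rule; it sits immediately before /β/, so it assimilates completely and surfaces as [β].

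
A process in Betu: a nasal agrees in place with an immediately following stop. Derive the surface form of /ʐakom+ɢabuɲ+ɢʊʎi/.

The rule targets /m/ (voiced bilabial nasal), which sits before the trigger /ɢ/ (uvular).
Changing only its place to uvular gives [ɴ] — the voiced uvular nasal.
At the second juncture, /ɲ/ likewise becomes [ɴ] adjacent to /ɢ/.

[ʐakoɴɢabuɴɢʊʎi]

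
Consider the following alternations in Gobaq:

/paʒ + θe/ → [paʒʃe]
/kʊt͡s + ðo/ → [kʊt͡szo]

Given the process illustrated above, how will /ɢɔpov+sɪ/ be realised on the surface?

[ɢɔpovfɪ]

The data show progressive place assimilation: /θ/ → [ʃ] after /ʒ/; /ð/ → [z] after /t͡s/. In each pair only place changes, matching the preceding consonant, while manner and voice stay constant.
/s/ is a voiceless alveolar fricative. The preceding trigger /v/ is labiodental, so /s/ must become labiodental as well.
A voiceless labiodental fricative is [f], so the surface segment is [f].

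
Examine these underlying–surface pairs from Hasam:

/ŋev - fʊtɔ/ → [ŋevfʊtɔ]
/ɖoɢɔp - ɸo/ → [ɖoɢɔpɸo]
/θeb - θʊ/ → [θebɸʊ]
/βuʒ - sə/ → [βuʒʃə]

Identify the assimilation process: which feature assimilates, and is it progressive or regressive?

Underlying /θ/ is realised as [ɸ] next to /b/; /b/ itself does not change.
The change dental → bilabial matches the place of the preceding /b/, identifying this as place assimilation.
Manner and voice are unchanged, so the assimilation is partial, not total.
The other alternating form patterns the same way: /s/ → [ʃ] after /ʒ/ (alveolar → postalveolar, matching postalveolar) — only place changes, and always toward the preceding segment.
Nothing changes in [ŋevfʊtɔ], [ɖoɢɔpɸo]: there the adjacent consonants already agree in place (/f/ and /v/ are both labiodental; /ɸ/ and /p/ are both bilabial), so these forms are consistent with the same rule.
The trigger is the preceding segment, so the direction is progressive (perseverative).

progressive place assimilation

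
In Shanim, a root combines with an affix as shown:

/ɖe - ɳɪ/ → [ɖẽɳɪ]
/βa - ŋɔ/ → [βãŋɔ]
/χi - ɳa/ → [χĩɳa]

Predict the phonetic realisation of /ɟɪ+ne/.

[ɟɪ̃ne]

The data show regressive nasality assimilation (vowel nasalisation): /e/ → [ẽ] before /ɳ/; /a/ → [ã] before /ŋ/; /i/ → [ĩ] before /ɳ/ — a vowel is nasalised by an immediately following nasal consonant.
/ɪ/ sits next to the nasal /n/ and is therefore nasalised to [ɪ̃].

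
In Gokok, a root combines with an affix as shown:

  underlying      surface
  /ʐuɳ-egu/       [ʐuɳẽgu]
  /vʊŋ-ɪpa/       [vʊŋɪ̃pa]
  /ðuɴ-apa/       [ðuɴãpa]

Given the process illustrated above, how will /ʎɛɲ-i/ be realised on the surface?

[ʎɛɲĩ]

The data show progressive nasality assimilation (vowel nasalisation): /e/ → [ẽ] after /ɳ/; /ɪ/ → [ɪ̃] after /ŋ/; /a/ → [ã] after /ɴ/ — a vowel is nasalised by an immediately preceding nasal consonant.
/i/ sits next to the nasal /ɲ/ and is therefore nasalised to [ĩ].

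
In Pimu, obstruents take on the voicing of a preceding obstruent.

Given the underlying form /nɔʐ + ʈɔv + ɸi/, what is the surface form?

[nɔʐɖɔvβi]

/ʈ/ is a voiceless retroflex stop. The preceding trigger /ʐ/ is voiced, so /ʈ/ must become voiced as well.
The voiced retroflex stop is [ɖ], so /ʈ/ → [ɖ].
At the second juncture, /ɸ/ likewise becomes [β] adjacent to /v/.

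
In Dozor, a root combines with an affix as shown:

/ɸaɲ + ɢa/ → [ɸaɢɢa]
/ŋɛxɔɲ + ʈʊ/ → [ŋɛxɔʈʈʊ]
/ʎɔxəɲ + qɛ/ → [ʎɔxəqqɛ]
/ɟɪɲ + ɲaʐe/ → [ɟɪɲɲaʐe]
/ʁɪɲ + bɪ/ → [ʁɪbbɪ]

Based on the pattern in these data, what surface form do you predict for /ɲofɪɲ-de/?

The data show regressive total assimilation (/ɲ/ → [ɢ] before /ɢ/; /ɲ/ → [ʈ] before /ʈ/; /ɲ/ → [q] before /q/; /ɲ/ → [b] before /b/): in every case the target segment becomes identical to its following neighbour, copying more than a single feature.
In [ɟɪɲɲaʐe] the two consonants at the boundary are already identical (/ɲ/ + /ɲ/), so the rule applies vacuously and nothing changes.
/ɲ/ is the segment targeted by the rule; it sits immediately before /d/, so it assimilates completely and surfaces as [d].

[ɲofɪdde]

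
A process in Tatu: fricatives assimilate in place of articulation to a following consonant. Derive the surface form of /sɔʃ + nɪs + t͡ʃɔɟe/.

The rule targets /ʃ/ (voiceless postalveolar fricative), which sits before the trigger /n/ (alveolar).
The voiceless alveolar fricative is [s], so /ʃ/ → [s].
The same rule applies at the second boundary: /s/ → [ʃ] next to /t͡ʃ/.

[sɔsnɪʃt͡ʃɔɟe]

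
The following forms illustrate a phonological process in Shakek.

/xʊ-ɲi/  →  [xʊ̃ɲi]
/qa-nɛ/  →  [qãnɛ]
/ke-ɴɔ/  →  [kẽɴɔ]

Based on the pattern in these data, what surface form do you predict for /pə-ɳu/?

[pə̃ɳu]

The data show regressive nasality assimilation (vowel nasalisation): /ʊ/ → [ʊ̃] before /ɲ/; /a/ → [ã] before /n/; /e/ → [ẽ] before /ɴ/ — a vowel is nasalised by an immediately following nasal consonant.
The vowel /ə/ is adjacent to the following nasal /ɳ/, so it acquires [+nasal] and surfaces as [ə̃].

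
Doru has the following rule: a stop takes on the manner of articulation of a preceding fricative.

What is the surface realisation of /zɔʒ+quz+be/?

The rule targets /q/ (voiceless uvular stop), which sits after the trigger /ʒ/ (fricative).
A voiceless uvular fricative is [χ], so the surface segment is [χ].
At the second juncture, /b/ likewise becomes [β] adjacent to /z/.

[zɔʒχuzβe]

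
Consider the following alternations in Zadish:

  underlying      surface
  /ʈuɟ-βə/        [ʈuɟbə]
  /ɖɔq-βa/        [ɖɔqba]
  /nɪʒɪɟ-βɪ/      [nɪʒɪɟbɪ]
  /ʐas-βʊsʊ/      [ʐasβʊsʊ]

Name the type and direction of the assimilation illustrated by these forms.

progressive manner assimilation

The segment that alternates is /β/, which surfaces as [b] when adjacent to /ɟ/.
The change fricative → stop matches the manner of the preceding /ɟ/, identifying this as manner assimilation.
Place and voice are unchanged, so the assimilation is partial, not total.
Checking the remaining alternation: /β/ → [b] after /q/ (fricative → stop, matching a stop) — only manner changes, and always toward the preceding segment.
Nothing changes in [ʐasβʊsʊ]: there the adjacent consonants already agree in manner (/β/ and /s/ are both fricatives), so this form is consistent with the same rule.
Since the segment that changes follows the conditioning segment, the assimilation is progressive.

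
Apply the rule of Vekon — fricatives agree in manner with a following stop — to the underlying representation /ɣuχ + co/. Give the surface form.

/χ/ is a voiceless uvular fricative. The following trigger /c/ is a stop, so /χ/ must become a stop as well.
A voiceless uvular stop is [q], so the surface segment is [q].

[ɣuqco]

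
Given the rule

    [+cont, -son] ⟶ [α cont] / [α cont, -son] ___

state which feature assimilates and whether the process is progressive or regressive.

The shared variable α links the value of [cont] on the target to that of the neighbouring obstruent. [cont] distinguishes stops from fricatives — a manner-of-articulation feature — so this is manner assimilation.
Since the environment is written before the underscore, the trigger precedes the target; the direction is progressive.

progressive manner assimilation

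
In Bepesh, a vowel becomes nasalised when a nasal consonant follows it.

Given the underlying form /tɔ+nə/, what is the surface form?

[tɔ̃nə]

The vowel /ɔ/ is adjacent to the following nasal /n/, so it acquires [+nasal] and surfaces as [ɔ̃].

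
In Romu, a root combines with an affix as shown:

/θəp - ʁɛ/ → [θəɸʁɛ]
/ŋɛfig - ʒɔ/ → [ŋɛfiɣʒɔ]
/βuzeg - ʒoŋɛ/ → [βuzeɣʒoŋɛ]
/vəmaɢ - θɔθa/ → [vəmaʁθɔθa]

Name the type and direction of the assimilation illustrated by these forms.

Comparing underlying and surface forms, /p/ → [ɸ] is the alternation; the neighbouring /ʁ/ is constant.
The change stop → fricative matches the manner of the following /ʁ/, identifying this as manner assimilation.
Place and voice are unchanged, so the assimilation is partial, not total.
The same holds elsewhere in the data: /g/ → [ɣ] before /ʒ/ (stop → fricative, matching a fricative); /ɢ/ → [ʁ] before /θ/ (stop → fricative, matching a fricative) — only manner changes, and always toward the following segment.
Since the segment that changes precedes the conditioning segment, the assimilation is regressive.

regressive manner assimilation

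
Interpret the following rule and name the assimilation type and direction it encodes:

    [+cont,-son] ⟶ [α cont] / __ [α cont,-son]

The rule copies [cont] (continuancy) from the environment onto the target fricatives; since [±cont] encodes the stop/fricative manner contrast, the assimilating dimension is manner.
Since the environment is written after the underscore, the trigger follows the target; the direction is regressive.

regressive manner assimilation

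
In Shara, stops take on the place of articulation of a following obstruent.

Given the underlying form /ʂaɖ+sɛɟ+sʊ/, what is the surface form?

[ʂadsɛdsʊ]

The rule targets /ɖ/ (voiced retroflex stop), which sits before the trigger /s/ (alveolar).
A voiced alveolar stop is [d], so the surface segment is [d].
The same rule applies at the second boundary: /ɟ/ → [d] next to /s/.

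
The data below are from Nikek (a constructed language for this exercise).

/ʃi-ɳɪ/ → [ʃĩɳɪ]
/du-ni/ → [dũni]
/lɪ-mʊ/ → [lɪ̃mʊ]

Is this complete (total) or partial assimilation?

The vowel /i/ surfaces as nasalised [ĩ] next to the following nasal /ɳ/ — it has acquired the [+nasal] feature of its neighbour.
Likewise in the remaining data: /u/ → [ũ] before /n/; /ɪ/ → [ɪ̃] before /m/ — each time a vowel is nasalised next to a following nasal.

partial assimilation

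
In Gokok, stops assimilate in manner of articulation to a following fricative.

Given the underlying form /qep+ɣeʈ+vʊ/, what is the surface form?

/p/ is a voiceless bilabial stop. The following trigger /ɣ/ is a fricative, so /p/ must become a fricative as well.
A voiceless bilabial fricative is [ɸ], so the surface segment is [ɸ].
At the second juncture, /ʈ/ likewise becomes [ʂ] adjacent to /v/.

[qeɸɣeʂvʊ]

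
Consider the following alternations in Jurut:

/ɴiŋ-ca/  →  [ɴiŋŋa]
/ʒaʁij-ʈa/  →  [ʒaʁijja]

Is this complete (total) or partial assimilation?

total assimilation

The segment that alternates is /c/, which surfaces as [ŋ] when adjacent to /ŋ/.
The output [ŋ] is identical to the trigger /ŋ/ — every feature (place, manner, voicing) has been copied — so this is total assimilation.
The remaining alternation confirms this: /ʈ/ → [j] after /j/ — in each case the output is a copy of the preceding consonant.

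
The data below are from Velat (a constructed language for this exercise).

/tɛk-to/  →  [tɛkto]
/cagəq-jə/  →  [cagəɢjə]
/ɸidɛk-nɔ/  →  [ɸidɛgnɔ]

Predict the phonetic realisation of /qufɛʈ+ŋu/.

[qufɛɖŋu]

The data show regressive voicing assimilation: /q/ → [ɢ] before /j/; /k/ → [g] before /n/. In each pair only voicing changes, matching the following consonant, while place and manner stay constant.
Nothing changes in [tɛkto]: there the adjacent consonants already agree in voicing (/k/ and /t/ are both voiceless), so this form is consistent with the same rule.
The rule targets /ʈ/ (voiceless retroflex stop), which sits before the trigger /ŋ/ (voiced).
Changing only its voicing to voiced gives [ɖ] — the voiced retroflex stop.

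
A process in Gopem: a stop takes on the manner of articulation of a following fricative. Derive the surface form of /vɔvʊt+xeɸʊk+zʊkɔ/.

[vɔvʊsxeɸʊxzʊkɔ]

/t/ is a voiceless alveolar stop. The following trigger /x/ is a fricative, so /t/ must become a fricative as well.
The voiceless alveolar fricative is [s], so /t/ → [s].
At the second juncture, /k/ likewise becomes [x] adjacent to /z/.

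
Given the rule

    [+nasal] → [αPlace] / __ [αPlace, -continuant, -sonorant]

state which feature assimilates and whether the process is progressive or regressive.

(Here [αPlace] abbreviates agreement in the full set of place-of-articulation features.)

The shared variable α links the value of the place features (abbreviated [Place]) on the target to the same value on the neighbouring segment, so place is the feature that assimilates.
The conditioning segment sits to the right of the focus bar, meaning the trigger follows the segment that changes — regressive assimilation.

regressive place assimilation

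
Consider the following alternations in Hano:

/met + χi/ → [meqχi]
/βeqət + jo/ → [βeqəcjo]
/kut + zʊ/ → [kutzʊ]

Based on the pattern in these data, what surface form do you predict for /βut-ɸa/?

[βupɸa]

The data show regressive place assimilation: /t/ → [q] before /χ/; /t/ → [c] before /j/. In each pair only place changes, matching the following consonant, while manner and voice stay constant.
No alternation appears in [kutzʊ]: there the adjacent consonants already agree in place (/t/ and /z/ are both alveolar), so this form is consistent with the same rule.
/t/ is a voiceless alveolar stop. The following trigger /ɸ/ is bilabial, so /t/ must become bilabial as well.
The voiceless bilabial stop is [p], so /t/ → [p].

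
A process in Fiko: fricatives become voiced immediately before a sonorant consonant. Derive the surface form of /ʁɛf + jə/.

[ʁɛvjə]

/f/ is a voiceless labiodental fricative. The following trigger /j/ is voiced, so /f/ must become voiced as well.
The voiced labiodental fricative is [v], so /f/ → [v].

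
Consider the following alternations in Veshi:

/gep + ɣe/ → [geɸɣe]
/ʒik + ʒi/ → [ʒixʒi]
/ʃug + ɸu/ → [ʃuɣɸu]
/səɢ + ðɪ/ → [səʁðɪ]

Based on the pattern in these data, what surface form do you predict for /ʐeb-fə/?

[ʐeβfə]

The data show regressive manner assimilation: /p/ → [ɸ] before /ɣ/; /k/ → [x] before /ʒ/; /g/ → [ɣ] before /ɸ/; /ɢ/ → [ʁ] before /ð/. In each pair only manner changes, matching the following consonant, while place and voice stay constant.
The rule targets /b/ (voiced bilabial stop), which sits before the trigger /f/ (fricative).
A voiced bilabial fricative is [β], so the surface segment is [β].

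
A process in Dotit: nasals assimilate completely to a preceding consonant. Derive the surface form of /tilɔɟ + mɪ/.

[tilɔɟɟɪ]

/m/ is the segment targeted by the rule; it sits immediately after /ɟ/, so it assimilates completely and surfaces as [ɟ].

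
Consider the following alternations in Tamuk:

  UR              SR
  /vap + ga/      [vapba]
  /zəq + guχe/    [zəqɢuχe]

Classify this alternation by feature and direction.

progressive place assimilation

Comparing underlying and surface forms, /g/ → [b] is the alternation; the neighbouring /p/ is constant.
The change velar → bilabial matches the place of the preceding /p/, identifying this as place assimilation.
Manner and voice are unchanged, so the assimilation is partial, not total.
Checking the remaining alternation: /g/ → [ɢ] after /q/ (velar → uvular, matching uvular) — only place changes, and always toward the preceding segment.
The trigger is the preceding segment, so the direction is progressive (perseverative).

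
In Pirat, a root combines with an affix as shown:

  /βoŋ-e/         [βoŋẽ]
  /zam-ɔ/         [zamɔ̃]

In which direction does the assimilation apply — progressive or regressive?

The vowel /e/ surfaces as nasalised [ẽ] next to the preceding nasal /ŋ/ — it has acquired the [+nasal] feature of its neighbour.
Likewise in the remaining data: /ɔ/ → [ɔ̃] after /m/ — each time a vowel is nasalised next to a preceding nasal.
Because the conditioning nasal is to the left of the vowel that changes, the process is progressive (perseverative).

progressive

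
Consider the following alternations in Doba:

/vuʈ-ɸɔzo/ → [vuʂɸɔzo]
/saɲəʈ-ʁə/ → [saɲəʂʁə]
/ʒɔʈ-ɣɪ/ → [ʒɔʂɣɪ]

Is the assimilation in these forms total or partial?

partial assimilation

Comparing underlying and surface forms, /ʈ/ → [ʂ] is the alternation; the neighbouring /ɸ/ is constant.
The change stop → fricative matches the manner of the following /ɸ/, identifying this as manner assimilation.
Place and voice are unchanged, so the assimilation is partial, not total.
Checking the remaining alternations: /ʈ/ → [ʂ] before /ʁ/ (stop → fricative, matching a fricative); /ʈ/ → [ʂ] before /ɣ/ (stop → fricative, matching a fricative) — only manner changes, and always toward the following segment.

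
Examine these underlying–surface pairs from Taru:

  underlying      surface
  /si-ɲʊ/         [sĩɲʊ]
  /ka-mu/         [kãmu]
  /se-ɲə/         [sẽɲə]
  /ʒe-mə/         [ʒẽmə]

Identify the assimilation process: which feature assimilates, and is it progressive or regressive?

The vowel /i/ surfaces as nasalised [ĩ] next to the following nasal /ɲ/ — it has acquired the [+nasal] feature of its neighbour.
Likewise in the remaining data: /a/ → [ã] before /m/; /e/ → [ẽ] before /ɲ/; /e/ → [ẽ] before /m/ — each time a vowel is nasalised next to a following nasal.
Because the conditioning nasal is to the right of the vowel that changes, the process is regressive (anticipatory).

regressive nasality assimilation (vowel nasalisation)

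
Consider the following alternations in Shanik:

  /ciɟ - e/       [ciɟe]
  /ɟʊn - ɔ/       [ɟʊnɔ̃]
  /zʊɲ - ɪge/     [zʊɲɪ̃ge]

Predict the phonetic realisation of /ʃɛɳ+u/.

[ʃɛɳũ]

The data show progressive nasality assimilation (vowel nasalisation): /ɔ/ → [ɔ̃] after /n/; /ɪ/ → [ɪ̃] after /ɲ/ — a vowel is nasalised by an immediately preceding nasal consonant.
No change occurs in [ciɟe] because the vowel at the boundary is adjacent to an oral consonant, not a nasal (/e/ next to /ɟ/).
The vowel /u/ is adjacent to the preceding nasal /ɳ/, so it acquires [+nasal] and surfaces as [ũ].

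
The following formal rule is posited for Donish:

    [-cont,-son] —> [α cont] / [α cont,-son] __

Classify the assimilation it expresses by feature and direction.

The shared variable α links the value of [cont] on the target to that of the neighbouring obstruent. [cont] distinguishes stops from fricatives — a manner-of-articulation feature — so this is manner assimilation.
Since the environment is written before the underscore, the trigger precedes the target; the direction is progressive.

progressive manner assimilation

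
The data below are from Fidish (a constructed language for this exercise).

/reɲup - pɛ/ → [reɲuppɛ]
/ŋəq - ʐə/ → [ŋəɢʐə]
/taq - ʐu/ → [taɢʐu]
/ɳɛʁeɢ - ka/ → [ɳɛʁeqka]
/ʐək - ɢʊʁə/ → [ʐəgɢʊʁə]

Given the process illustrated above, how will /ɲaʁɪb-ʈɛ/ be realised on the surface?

[ɲaʁɪpʈɛ]

The data show regressive voicing assimilation: /q/ → [ɢ] before /ʐ/; /ɢ/ → [q] before /k/; /k/ → [g] before /ɢ/. In each pair only voicing changes, matching the following consonant, while place and manner stay constant.
No alternation appears in [reɲuppɛ]: there the adjacent consonants already agree in voicing (/p/ and /p/ are both voiceless), so this form is consistent with the same rule.
The rule targets /b/ (voiced bilabial stop), which sits before the trigger /ʈ/ (voiceless).
A voiceless bilabial stop is [p], so the surface segment is [p].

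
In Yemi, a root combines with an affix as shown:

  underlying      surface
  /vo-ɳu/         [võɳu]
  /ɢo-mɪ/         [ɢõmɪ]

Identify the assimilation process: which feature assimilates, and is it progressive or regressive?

The vowel /o/ surfaces as nasalised [õ] next to the following nasal /ɳ/ — it has acquired the [+nasal] feature of its neighbour.
The other form shows the same pattern: /o/ → [õ] before /m/ — each time a vowel is nasalised next to a following nasal.
Because the conditioning nasal is to the right of the vowel that changes, the process is regressive (anticipatory).

regressive nasality assimilation (vowel nasalisation)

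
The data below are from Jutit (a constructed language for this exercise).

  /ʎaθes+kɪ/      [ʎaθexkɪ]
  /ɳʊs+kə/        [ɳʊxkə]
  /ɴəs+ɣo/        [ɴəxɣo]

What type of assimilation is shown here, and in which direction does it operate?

Underlying /s/ is realised as [x] next to /k/; /k/ itself does not change.
The change alveolar → velar matches the place of the following /k/, identifying this as place assimilation.
Manner and voice are unchanged, so the assimilation is partial, not total.
The other alternating form patterns the same way: /s/ → [x] before /ɣ/ (alveolar → velar, matching velar) — only place changes, and always toward the following segment.
Since the segment that changes precedes the conditioning segment, the assimilation is regressive.

regressive place assimilation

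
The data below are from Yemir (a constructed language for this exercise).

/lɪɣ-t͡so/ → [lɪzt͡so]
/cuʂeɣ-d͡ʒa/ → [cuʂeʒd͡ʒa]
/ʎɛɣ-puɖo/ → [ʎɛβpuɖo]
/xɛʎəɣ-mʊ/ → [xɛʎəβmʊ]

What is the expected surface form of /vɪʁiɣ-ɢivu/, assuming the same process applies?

The data show regressive place assimilation: /ɣ/ → [z] before /t͡s/; /ɣ/ → [ʒ] before /d͡ʒ/; /ɣ/ → [β] before /p/; /ɣ/ → [β] before /m/. In each pair only place changes, matching the following consonant, while manner and voice stay constant.
/ɣ/ is a voiced velar fricative. The following trigger /ɢ/ is uvular, so /ɣ/ must become uvular as well.
A voiced uvular fricative is [ʁ], so the surface segment is [ʁ].

[vɪʁiʁɢivu]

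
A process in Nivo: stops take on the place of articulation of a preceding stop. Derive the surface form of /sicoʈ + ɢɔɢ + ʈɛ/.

The rule targets /ɢ/ (voiced uvular stop), which sits after the trigger /ʈ/ (retroflex).
Changing only its place to retroflex gives [ɖ] — the voiced retroflex stop.
The same rule applies at the second boundary: /ʈ/ → [q] next to /ɢ/.

[sicoʈɖɔɢqɛ]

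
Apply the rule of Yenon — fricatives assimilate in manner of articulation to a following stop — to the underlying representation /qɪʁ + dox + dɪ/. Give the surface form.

/ʁ/ is a voiced uvular fricative. The following trigger /d/ is a stop, so /ʁ/ must become a stop as well.
The voiced uvular stop is [ɢ], so /ʁ/ → [ɢ].
At the second juncture, /x/ likewise becomes [k] adjacent to /d/.

[qɪɢdokdɪ]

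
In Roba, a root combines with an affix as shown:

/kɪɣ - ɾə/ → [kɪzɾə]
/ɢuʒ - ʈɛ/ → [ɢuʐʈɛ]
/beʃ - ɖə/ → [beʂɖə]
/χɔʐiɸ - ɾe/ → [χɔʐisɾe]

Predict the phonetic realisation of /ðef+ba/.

The data show regressive place assimilation: /ɣ/ → [z] before /ɾ/; /ʒ/ → [ʐ] before /ʈ/; /ʃ/ → [ʂ] before /ɖ/; /ɸ/ → [s] before /ɾ/. In each pair only place changes, matching the following consonant, while manner and voice stay constant.
The rule targets /f/ (voiceless labiodental fricative), which sits before the trigger /b/ (bilabial).
Changing only its place to bilabial gives [ɸ] — the voiceless bilabial fricative.

[ðeɸba]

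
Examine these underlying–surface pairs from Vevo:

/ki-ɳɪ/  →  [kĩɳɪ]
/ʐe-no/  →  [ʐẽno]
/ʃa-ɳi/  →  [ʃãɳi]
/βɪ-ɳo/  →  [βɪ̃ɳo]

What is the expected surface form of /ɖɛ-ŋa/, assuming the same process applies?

[ɖɛ̃ŋa]

The data show regressive nasality assimilation (vowel nasalisation): /i/ → [ĩ] before /ɳ/; /e/ → [ẽ] before /n/; /a/ → [ã] before /ɳ/; /ɪ/ → [ɪ̃] before /ɳ/ — a vowel is nasalised by an immediately following nasal consonant.
The vowel /ɛ/ is adjacent to the following nasal /ŋ/, so it acquires [+nasal] and surfaces as [ɛ̃].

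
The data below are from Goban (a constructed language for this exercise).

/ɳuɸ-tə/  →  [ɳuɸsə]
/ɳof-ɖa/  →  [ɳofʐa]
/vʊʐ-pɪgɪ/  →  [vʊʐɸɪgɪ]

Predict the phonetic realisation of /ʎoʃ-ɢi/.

The data show progressive manner assimilation: /t/ → [s] after /ɸ/; /ɖ/ → [ʐ] after /f/; /p/ → [ɸ] after /ʐ/. In each pair only manner changes, matching the preceding consonant, while place and voice stay constant.
/ɢ/ is a voiced uvular stop. The preceding trigger /ʃ/ is a fricative, so /ɢ/ must become a fricative as well.
The voiced uvular fricative is [ʁ], so /ɢ/ → [ʁ].

[ʎoʃʁi]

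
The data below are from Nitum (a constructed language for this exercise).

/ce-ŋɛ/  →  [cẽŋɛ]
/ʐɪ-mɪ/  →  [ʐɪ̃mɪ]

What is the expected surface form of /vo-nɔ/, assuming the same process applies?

The data show regressive nasality assimilation (vowel nasalisation): /e/ → [ẽ] before /ŋ/; /ɪ/ → [ɪ̃] before /m/ — a vowel is nasalised by an immediately following nasal consonant.
The vowel /o/ is adjacent to the following nasal /n/, so it acquires [+nasal] and surfaces as [õ].

[võnɔ]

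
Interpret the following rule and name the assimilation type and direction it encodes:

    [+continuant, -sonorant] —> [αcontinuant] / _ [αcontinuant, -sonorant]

The rule copies [continuant] (continuancy) from the environment onto the target fricatives; since [±continuant] encodes the stop/fricative manner contrast, the assimilating dimension is manner.
Since the environment is written after the underscore, the trigger follows the target; the direction is regressive.

regressive manner assimilation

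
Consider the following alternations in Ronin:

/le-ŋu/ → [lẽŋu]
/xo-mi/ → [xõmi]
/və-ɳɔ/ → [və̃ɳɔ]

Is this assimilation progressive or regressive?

regressive

The vowel /e/ surfaces as nasalised [ẽ] next to the following nasal /ŋ/ — it has acquired the [+nasal] feature of its neighbour.
The other forms show the same pattern: /o/ → [õ] before /m/; /ə/ → [ə̃] before /ɳ/ — each time a vowel is nasalised next to a following nasal.
Because the conditioning nasal is to the right of the vowel that changes, the process is regressive (anticipatory).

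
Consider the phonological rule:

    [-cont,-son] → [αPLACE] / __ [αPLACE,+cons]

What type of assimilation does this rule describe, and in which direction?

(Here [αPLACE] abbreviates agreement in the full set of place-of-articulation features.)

The rule copies the place features (abbreviated [PLACE]) from the environment onto the target, so the assimilating feature is place.
The conditioning segment sits to the right of the focus bar, meaning the trigger follows the segment that changes — regressive assimilation.

regressive place assimilation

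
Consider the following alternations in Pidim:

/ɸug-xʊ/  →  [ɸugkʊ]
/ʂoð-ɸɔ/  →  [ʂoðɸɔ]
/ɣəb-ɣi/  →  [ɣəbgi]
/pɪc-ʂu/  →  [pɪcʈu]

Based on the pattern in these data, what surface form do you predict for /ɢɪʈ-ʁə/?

The data show progressive manner assimilation: /x/ → [k] after /g/; /ɣ/ → [g] after /b/; /ʂ/ → [ʈ] after /c/. In each pair only manner changes, matching the preceding consonant, while place and voice stay constant.
No alternation appears in [ʂoðɸɔ]: there the adjacent consonants already agree in manner (/ɸ/ and /ð/ are both fricatives), so this form is consistent with the same rule.
/ʁ/ is a voiced uvular fricative. The preceding trigger /ʈ/ is a stop, so /ʁ/ must become a stop as well.
Changing only its manner to stop gives [ɢ] — the voiced uvular stop.

[ɢɪʈɢə]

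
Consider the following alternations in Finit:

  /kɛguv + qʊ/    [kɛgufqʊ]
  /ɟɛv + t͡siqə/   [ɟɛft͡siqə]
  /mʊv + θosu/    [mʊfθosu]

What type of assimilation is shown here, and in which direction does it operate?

Comparing underlying and surface forms, /v/ → [f] is the alternation; the neighbouring /q/ is constant.
The change voiced → voiceless matches the voicing of the following /q/, identifying this as voicing assimilation.
Place and manner are unchanged, so the assimilation is partial, not total.
The same holds elsewhere in the data: /v/ → [f] before /t͡s/ (voiced → voiceless, matching voiceless); /v/ → [f] before /θ/ (voiced → voiceless, matching voiceless) — only voicing changes, and always toward the following segment.
Since the segment that changes precedes the conditioning segment, the assimilation is regressive.

regressive voicing assimilation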